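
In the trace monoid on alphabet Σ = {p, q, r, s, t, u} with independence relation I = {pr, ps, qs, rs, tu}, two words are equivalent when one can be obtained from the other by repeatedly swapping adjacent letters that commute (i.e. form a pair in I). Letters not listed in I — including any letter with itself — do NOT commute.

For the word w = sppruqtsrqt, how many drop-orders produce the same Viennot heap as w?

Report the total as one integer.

0(s) covers ∅
1(p) covers ∅
2(p) covers 1:p
3(r) covers ∅
4(u) covers 0:s, 2:p, 3:r
5(q) covers 4:u
6(t) covers 5:q
7(s) covers 6:t
8(r) covers 6:t
9(q) covers 8:r
10(t) covers 7:s, 9:q
floor of heap: 0:s, 1:p, 3:r
completions by unplaced set U, small U first (add the entries for U minus each lowest piece of U):
  |U|=1: {10}:1
  |U|=2: {7,10}:1  {9,10}:1
  |U|=3: {7,9,10}:2  {8,9,10}:1
  |U|=4: {7,8,9,10}:3
  |U|=5: {6,7,8,9,10}:3
  |U|=6: {5,6,7,8,9,10}:3
  |U|=7: {4,5,6,7,8,9,10}:3
  |U|=8: {0,4,5,6,7,8,9,10}:3  {2,4,5,6,7,8,9,10}:3  {3,4,5,6,7,8,9,10}:3
  |U|=9: {0,2,4,5,6,7,8,9,10}:6  {0,3,4,5,6,7,8,9,10}:6  {1,2,4,5,6,7,8,9,10}:3  {2,3,4,5,6,7,8,9,10}:6
  start at 0(s): 9
  start at 1(p): 18
  start at 3(r): 9
sum over floor = 36

36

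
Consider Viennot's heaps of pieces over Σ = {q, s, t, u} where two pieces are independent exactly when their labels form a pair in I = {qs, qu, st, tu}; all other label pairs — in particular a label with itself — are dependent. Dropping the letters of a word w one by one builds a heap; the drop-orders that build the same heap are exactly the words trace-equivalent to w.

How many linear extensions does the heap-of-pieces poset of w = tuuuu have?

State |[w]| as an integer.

0(t) covers ∅
1(u) covers ∅
2(u) covers 1:u
3(u) covers 2:u
4(u) covers 3:u
floor of heap: 0:t, 1:u
completions by unplaced set U, small U first (add the entries for U minus each lowest piece of U):
  |U|=1: {0}:1  {4}:1
  |U|=2: {0,4}:2  {3,4}:1
  |U|=3: {0,3,4}:3  {2,3,4}:1
  start at 0(t): 1
  start at 1(u): 4
sum over floor = 5

5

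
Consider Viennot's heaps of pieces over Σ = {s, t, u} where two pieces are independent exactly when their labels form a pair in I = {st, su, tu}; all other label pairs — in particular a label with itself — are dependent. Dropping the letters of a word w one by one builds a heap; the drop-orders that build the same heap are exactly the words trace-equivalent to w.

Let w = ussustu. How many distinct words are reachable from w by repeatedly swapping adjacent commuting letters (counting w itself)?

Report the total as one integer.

140

piece 0:u — minimal
piece 1:s — minimal
piece 2:s rests on {1:s}
piece 3:u rests on {0:u}
piece 4:s rests on {2:s}
piece 5:t — minimal
piece 6:u rests on {3:u}
minimal pieces: {0:u, 1:s, 5:t}
ways to finish when only these pieces remain (= sum over removing one remaining piece with nothing left below it):
  1 left: {4}→1  {5}→1  {6}→1
  2 left: {2,4}→1  {3,6}→1  {4,5}→2  {4,6}→2  {5,6}→2
  3 left: {0,3,6}→1  {1,2,4}→1  {2,4,5}→3  {2,4,6}→3  {3,4,6}→3  {3,5,6}→3  {4,5,6}→6
  4 left: {0,3,4,6}→4  {0,3,5,6}→4  {1,2,4,5}→4  {1,2,4,6}→4  {2,3,4,6}→6  {2,4,5,6}→12  {3,4,5,6}→12
  5 left: {0,2,3,4,6}→10  {0,3,4,5,6}→20  {1,2,3,4,6}→10  {1,2,4,5,6}→20  {2,3,4,5,6}→30
  placing 0:u first → 60 extensions
  placing 1:s first → 60 extensions
  placing 5:t first → 20 extensions
total linear extensions = 140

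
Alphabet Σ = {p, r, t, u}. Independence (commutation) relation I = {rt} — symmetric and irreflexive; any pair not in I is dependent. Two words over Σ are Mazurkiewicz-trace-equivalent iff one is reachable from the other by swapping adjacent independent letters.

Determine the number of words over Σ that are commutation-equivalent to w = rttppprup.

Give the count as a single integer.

#0=r has no predecessor
#1=t has no predecessor
#2=t depends on [1:t]
#3=p depends on [0:r, 2:t]
#4=p depends on [3:p]
#5=p depends on [4:p]
#6=r depends on [5:p]
#7=u depends on [6:r]
#8=p depends on [7:u]
sources: [0:r, 1:t]
N(rest) = Σ N(rest − s) over sources s of rest; N(one piece) = 1:
  size 1 → [8]=1
  size 2 → [7,8]=1
  size 3 → [6,7,8]=1
  size 4 → [5,6,7,8]=1
  size 5 → [4,5,6,7,8]=1
  size 6 → [3,4,5,6,7,8]=1
  size 7 → [0,3,4,5,6,7,8]=1  [2,3,4,5,6,7,8]=1
  first=0(r) contributes 1
  first=1(t) contributes 2
|[w]| = 3

3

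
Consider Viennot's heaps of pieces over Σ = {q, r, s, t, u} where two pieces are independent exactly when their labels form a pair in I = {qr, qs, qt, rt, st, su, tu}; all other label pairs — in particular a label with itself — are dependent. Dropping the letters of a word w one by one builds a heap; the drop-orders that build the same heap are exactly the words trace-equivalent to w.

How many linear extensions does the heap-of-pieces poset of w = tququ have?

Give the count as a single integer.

piece 0:t — minimal
piece 1:q — minimal
piece 2:u rests on {1:q}
piece 3:q rests on {2:u}
piece 4:u rests on {3:q}
minimal pieces: {0:t, 1:q}
ways to finish when only these pieces remain (= sum over removing one remaining piece with nothing left below it):
  1 left: {0}→1  {4}→1
  2 left: {0,4}→2  {3,4}→1
  3 left: {0,3,4}→3  {2,3,4}→1
  placing 0:t first → 1 extensions
  placing 1:q first → 4 extensions
total linear extensions = 5

5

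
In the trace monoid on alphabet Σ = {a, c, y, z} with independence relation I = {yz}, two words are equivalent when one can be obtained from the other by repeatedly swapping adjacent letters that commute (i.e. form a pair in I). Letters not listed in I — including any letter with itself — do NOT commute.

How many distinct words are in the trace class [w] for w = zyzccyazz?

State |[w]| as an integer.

drop 0:z onto floor
drop 1:y onto floor
drop 2:z onto {0:z}
drop 3:c onto {1:y, 2:z}
drop 4:c onto {3:c}
drop 5:y onto {4:c}
drop 6:a onto {5:y}
drop 7:z onto {6:a}
drop 8:z onto {7:z}
ground layer = {0:z, 1:y}
drop-orders for the pieces not yet dropped (sum over which currently-grounded one goes next):
  1 to go: {8} 1
  2 to go: {7,8} 1
  3 to go: {6,7,8} 1
  4 to go: {5,6,7,8} 1
  5 to go: {4,5,6,7,8} 1
  6 to go: {3,4,5,6,7,8} 1
  7 to go: {1,3,4,5,6,7,8} 1  {2,3,4,5,6,7,8} 1
  if 0:z drops first: 2 orders
  if 1:y drops first: 1 orders
heap linearizations: 3

3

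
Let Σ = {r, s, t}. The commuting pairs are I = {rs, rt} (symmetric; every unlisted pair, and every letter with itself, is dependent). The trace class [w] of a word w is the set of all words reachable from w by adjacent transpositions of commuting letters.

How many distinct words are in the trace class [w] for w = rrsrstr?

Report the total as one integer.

35

drop 0:r onto floor
drop 1:r onto {0:r}
drop 2:s onto floor
drop 3:r onto {1:r}
drop 4:s onto {2:s}
drop 5:t onto {4:s}
drop 6:r onto {3:r}
ground layer = {0:r, 2:s}
drop-orders for the pieces not yet dropped (sum over which currently-grounded one goes next):
  1 to go: {5} 1  {6} 1
  2 to go: {3,6} 1  {4,5} 1  {5,6} 2
  3 to go: {1,3,6} 1  {2,4,5} 1  {3,5,6} 3  {4,5,6} 3
  4 to go: {0,1,3,6} 1  {1,3,5,6} 4  {2,4,5,6} 4  {3,4,5,6} 6
  5 to go: {0,1,3,5,6} 5  {1,3,4,5,6} 10  {2,3,4,5,6} 10
  if 0:r drops first: 20 orders
  if 2:s drops first: 15 orders
heap linearizations: 35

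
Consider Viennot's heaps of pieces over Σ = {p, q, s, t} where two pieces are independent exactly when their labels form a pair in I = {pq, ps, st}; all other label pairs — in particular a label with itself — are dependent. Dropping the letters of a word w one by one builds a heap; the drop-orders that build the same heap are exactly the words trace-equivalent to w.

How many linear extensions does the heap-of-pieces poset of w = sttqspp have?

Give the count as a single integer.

22

#0=s has no predecessor
#1=t has no predecessor
#2=t depends on [1:t]
#3=q depends on [0:s, 2:t]
#4=s depends on [3:q]
#5=p depends on [2:t]
#6=p depends on [5:p]
sources: [0:s, 1:t]
N(rest) = Σ N(rest − s) over sources s of rest; N(one piece) = 1:
  size 1 → [4]=1  [6]=1
  size 2 → [3,4]=1  [4,6]=2  [5,6]=1
  size 3 → [0,3,4]=1  [3,4,6]=3  [4,5,6]=3
  size 4 → [0,3,4,6]=4  [3,4,5,6]=6
  size 5 → [0,3,4,5,6]=10  [2,3,4,5,6]=6
  first=0(s) contributes 6
  first=1(t) contributes 16
|[w]| = 22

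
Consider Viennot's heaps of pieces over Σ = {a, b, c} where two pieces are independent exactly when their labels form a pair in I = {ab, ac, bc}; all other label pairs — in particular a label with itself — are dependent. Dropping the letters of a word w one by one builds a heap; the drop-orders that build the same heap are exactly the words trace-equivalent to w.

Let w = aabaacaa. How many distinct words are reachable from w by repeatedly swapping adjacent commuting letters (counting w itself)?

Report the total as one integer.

56

drop 0:a onto floor
drop 1:a onto {0:a}
drop 2:b onto floor
drop 3:a onto {1:a}
drop 4:a onto {3:a}
drop 5:c onto floor
drop 6:a onto {4:a}
drop 7:a onto {6:a}
ground layer = {0:a, 2:b, 5:c}
drop-orders for the pieces not yet dropped (sum over which currently-grounded one goes next):
  1 to go: {2} 1  {5} 1  {7} 1
  2 to go: {2,5} 2  {2,7} 2  {5,7} 2  {6,7} 1
  3 to go: {2,5,7} 6  {2,6,7} 3  {4,6,7} 1  {5,6,7} 3
  4 to go: {2,4,6,7} 4  {2,5,6,7} 12  {3,4,6,7} 1  {4,5,6,7} 4
  5 to go: {1,3,4,6,7} 1  {2,3,4,6,7} 5  {2,4,5,6,7} 20  {3,4,5,6,7} 5
  6 to go: {0,1,3,4,6,7} 1  {1,2,3,4,6,7} 6  {1,3,4,5,6,7} 6  {2,3,4,5,6,7} 30
  if 0:a drops first: 42 orders
  if 2:b drops first: 7 orders
  if 5:c drops first: 7 orders
heap linearizations: 56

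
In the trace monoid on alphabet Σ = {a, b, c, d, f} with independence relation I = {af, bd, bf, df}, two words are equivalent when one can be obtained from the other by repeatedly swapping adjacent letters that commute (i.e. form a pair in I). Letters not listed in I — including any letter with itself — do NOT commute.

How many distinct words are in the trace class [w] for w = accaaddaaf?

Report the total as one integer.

#0=a has no predecessor
#1=c depends on [0:a]
#2=c depends on [1:c]
#3=a depends on [2:c]
#4=a depends on [3:a]
#5=d depends on [4:a]
#6=d depends on [5:d]
#7=a depends on [6:d]
#8=a depends on [7:a]
#9=f depends on [2:c]
sources: [0:a]
N(rest) = Σ N(rest − s) over sources s of rest; N(one piece) = 1:
  size 1 → [8]=1  [9]=1
  size 2 → [7,8]=1  [8,9]=2
  size 3 → [6,7,8]=1  [7,8,9]=3
  size 4 → [5,6,7,8]=1  [6,7,8,9]=4
  size 5 → [4,5,6,7,8]=1  [5,6,7,8,9]=5
  size 6 → [3,4,5,6,7,8]=1  [4,5,6,7,8,9]=6
  size 7 → [3,4,5,6,7,8,9]=7
  size 8 → [2,3,4,5,6,7,8,9]=7
  first=0(a) contributes 7

7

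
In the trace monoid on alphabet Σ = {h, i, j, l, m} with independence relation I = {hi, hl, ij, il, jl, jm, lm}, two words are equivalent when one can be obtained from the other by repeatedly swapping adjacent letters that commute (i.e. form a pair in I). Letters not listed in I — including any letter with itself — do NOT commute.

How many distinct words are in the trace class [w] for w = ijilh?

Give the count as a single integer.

drop 0:i onto floor
drop 1:j onto floor
drop 2:i onto {0:i}
drop 3:l onto floor
drop 4:h onto {1:j}
ground layer = {0:i, 1:j, 3:l}
drop-orders for the pieces not yet dropped (sum over which currently-grounded one goes next):
  1 to go: {2} 1  {3} 1  {4} 1
  2 to go: {0,2} 1  {1,4} 1  {2,3} 2  {2,4} 2  {3,4} 2
  3 to go: {0,2,3} 3  {0,2,4} 3  {1,2,4} 3  {1,3,4} 3  {2,3,4} 6
  if 0:i drops first: 12 orders
  if 1:j drops first: 12 orders
  if 3:l drops first: 6 orders
heap linearizations: 30

30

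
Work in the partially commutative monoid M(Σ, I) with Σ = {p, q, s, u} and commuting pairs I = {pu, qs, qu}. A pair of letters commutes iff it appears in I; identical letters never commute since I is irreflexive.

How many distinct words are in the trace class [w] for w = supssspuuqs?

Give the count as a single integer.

0(s) covers ∅
1(u) covers 0:s
2(p) covers 0:s
3(s) covers 1:u, 2:p
4(s) covers 3:s
5(s) covers 4:s
6(p) covers 5:s
7(u) covers 5:s
8(u) covers 7:u
9(q) covers 6:p
10(s) covers 6:p, 8:u
floor of heap: 0:s
completions by unplaced set U, small U first (add the entries for U minus each lowest piece of U):
  |U|=1: {9}:1  {10}:1
  |U|=2: {8,10}:1  {9,10}:2
  |U|=3: {6,9,10}:2  {7,8,10}:1  {8,9,10}:3
  |U|=4: {6,8,9,10}:5  {7,8,9,10}:4
  |U|=5: {6,7,8,9,10}:9
  |U|=6: {5,6,7,8,9,10}:9
  |U|=7: {4,5,6,7,8,9,10}:9
  |U|=8: {3,4,5,6,7,8,9,10}:9
  |U|=9: {1,3,4,5,6,7,8,9,10}:9  {2,3,4,5,6,7,8,9,10}:9
  start at 0(s): 18

18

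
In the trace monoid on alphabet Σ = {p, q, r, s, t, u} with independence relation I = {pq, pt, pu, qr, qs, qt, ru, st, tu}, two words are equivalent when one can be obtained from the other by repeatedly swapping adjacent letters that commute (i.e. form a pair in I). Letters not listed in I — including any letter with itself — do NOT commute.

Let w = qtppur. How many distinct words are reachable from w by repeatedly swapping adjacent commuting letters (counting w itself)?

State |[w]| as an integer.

45

piece 0:q — minimal
piece 1:t — minimal
piece 2:p — minimal
piece 3:p rests on {2:p}
piece 4:u rests on {0:q}
piece 5:r rests on {1:t, 3:p}
minimal pieces: {0:q, 1:t, 2:p}
ways to finish when only these pieces remain (= sum over removing one remaining piece with nothing left below it):
  1 left: {4}→1  {5}→1
  2 left: {0,4}→1  {1,5}→1  {3,5}→1  {4,5}→2
  3 left: {0,4,5}→3  {1,3,5}→2  {1,4,5}→3  {2,3,5}→1  {3,4,5}→3
  4 left: {0,1,4,5}→6  {0,3,4,5}→6  {1,2,3,5}→3  {1,3,4,5}→8  {2,3,4,5}→4
  placing 0:q first → 15 extensions
  placing 1:t first → 10 extensions
  placing 2:p first → 20 extensions
total linear extensions = 45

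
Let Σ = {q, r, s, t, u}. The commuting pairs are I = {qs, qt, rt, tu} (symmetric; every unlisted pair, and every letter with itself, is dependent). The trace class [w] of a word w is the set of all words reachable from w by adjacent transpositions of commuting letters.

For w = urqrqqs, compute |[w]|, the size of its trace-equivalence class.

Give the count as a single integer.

drop 0:u onto floor
drop 1:r onto {0:u}
drop 2:q onto {1:r}
drop 3:r onto {2:q}
drop 4:q onto {3:r}
drop 5:q onto {4:q}
drop 6:s onto {3:r}
ground layer = {0:u}
drop-orders for the pieces not yet dropped (sum over which currently-grounded one goes next):
  1 to go: {5} 1  {6} 1
  2 to go: {4,5} 1  {5,6} 2
  3 to go: {4,5,6} 3
  4 to go: {3,4,5,6} 3
  5 to go: {2,3,4,5,6} 3
  if 0:u drops first: 3 orders

3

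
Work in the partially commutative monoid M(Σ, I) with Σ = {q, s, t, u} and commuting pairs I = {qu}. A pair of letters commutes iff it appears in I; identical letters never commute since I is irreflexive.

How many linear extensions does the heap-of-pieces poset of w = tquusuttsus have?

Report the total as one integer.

piece 0:t — minimal
piece 1:q rests on {0:t}
piece 2:u rests on {0:t}
piece 3:u rests on {2:u}
piece 4:s rests on {1:q, 3:u}
piece 5:u rests on {4:s}
piece 6:t rests on {5:u}
piece 7:t rests on {6:t}
piece 8:s rests on {7:t}
piece 9:u rests on {8:s}
piece 10:s rests on {9:u}
minimal pieces: {0:t}
ways to finish when only these pieces remain (= sum over removing one remaining piece with nothing left below it):
  1 left: {10}→1
  2 left: {9,10}→1
  3 left: {8,9,10}→1
  4 left: {7,8,9,10}→1
  5 left: {6,7,8,9,10}→1
  6 left: {5,6,7,8,9,10}→1
  7 left: {4,5,6,7,8,9,10}→1
  8 left: {1,4,5,6,7,8,9,10}→1  {3,4,5,6,7,8,9,10}→1
  9 left: {1,3,4,5,6,7,8,9,10}→2  {2,3,4,5,6,7,8,9,10}→1
  placing 0:t first → 3 extensions

3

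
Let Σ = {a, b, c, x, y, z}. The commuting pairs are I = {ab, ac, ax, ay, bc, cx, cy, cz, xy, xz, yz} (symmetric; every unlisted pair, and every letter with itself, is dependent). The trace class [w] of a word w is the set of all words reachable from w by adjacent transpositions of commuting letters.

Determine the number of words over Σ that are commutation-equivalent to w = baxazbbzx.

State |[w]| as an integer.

18

0(b) covers ∅
1(a) covers ∅
2(x) covers 0:b
3(a) covers 1:a
4(z) covers 0:b, 3:a
5(b) covers 2:x, 4:z
6(b) covers 5:b
7(z) covers 6:b
8(x) covers 6:b
floor of heap: 0:b, 1:a
completions by unplaced set U, small U first (add the entries for U minus each lowest piece of U):
  |U|=1: {7}:1  {8}:1
  |U|=2: {7,8}:2
  |U|=3: {6,7,8}:2
  |U|=4: {5,6,7,8}:2
  |U|=5: {2,5,6,7,8}:2  {4,5,6,7,8}:2
  |U|=6: {2,4,5,6,7,8}:4  {3,4,5,6,7,8}:2
  |U|=7: {0,2,4,5,6,7,8}:4  {1,3,4,5,6,7,8}:2  {2,3,4,5,6,7,8}:6
  start at 0(b): 8
  start at 1(a): 10
sum over floor = 18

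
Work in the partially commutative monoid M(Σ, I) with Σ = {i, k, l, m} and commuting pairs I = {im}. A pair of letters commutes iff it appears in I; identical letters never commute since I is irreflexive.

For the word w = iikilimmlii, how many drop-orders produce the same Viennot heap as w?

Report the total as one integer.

piece 0:i — minimal
piece 1:i rests on {0:i}
piece 2:k rests on {1:i}
piece 3:i rests on {2:k}
piece 4:l rests on {3:i}
piece 5:i rests on {4:l}
piece 6:m rests on {4:l}
piece 7:m rests on {6:m}
piece 8:l rests on {5:i, 7:m}
piece 9:i rests on {8:l}
piece 10:i rests on {9:i}
minimal pieces: {0:i}
ways to finish when only these pieces remain (= sum over removing one remaining piece with nothing left below it):
  1 left: {10}→1
  2 left: {9,10}→1
  3 left: {8,9,10}→1
  4 left: {5,8,9,10}→1  {7,8,9,10}→1
  5 left: {5,7,8,9,10}→2  {6,7,8,9,10}→1
  6 left: {5,6,7,8,9,10}→3
  7 left: {4,5,6,7,8,9,10}→3
  8 left: {3,4,5,6,7,8,9,10}→3
  9 left: {2,3,4,5,6,7,8,9,10}→3
  placing 0:i first → 3 extensions

3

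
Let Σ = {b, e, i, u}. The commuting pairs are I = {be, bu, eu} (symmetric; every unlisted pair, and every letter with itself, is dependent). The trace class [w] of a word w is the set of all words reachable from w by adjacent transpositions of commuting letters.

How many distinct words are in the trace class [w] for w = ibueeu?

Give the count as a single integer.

30

0(i) covers ∅
1(b) covers 0:i
2(u) covers 0:i
3(e) covers 0:i
4(e) covers 3:e
5(u) covers 2:u
floor of heap: 0:i
completions by unplaced set U, small U first (add the entries for U minus each lowest piece of U):
  |U|=1: {1}:1  {4}:1  {5}:1
  |U|=2: {1,4}:2  {1,5}:2  {2,5}:1  {3,4}:1  {4,5}:2
  |U|=3: {1,2,5}:3  {1,3,4}:3  {1,4,5}:6  {2,4,5}:3  {3,4,5}:3
  |U|=4: {1,2,4,5}:12  {1,3,4,5}:12  {2,3,4,5}:6
  start at 0(i): 30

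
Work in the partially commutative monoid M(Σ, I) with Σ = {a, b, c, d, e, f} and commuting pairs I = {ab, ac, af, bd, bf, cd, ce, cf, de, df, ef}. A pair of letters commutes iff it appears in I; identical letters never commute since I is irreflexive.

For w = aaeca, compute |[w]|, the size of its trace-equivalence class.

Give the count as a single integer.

5

drop 0:a onto floor
drop 1:a onto {0:a}
drop 2:e onto {1:a}
drop 3:c onto floor
drop 4:a onto {2:e}
ground layer = {0:a, 3:c}
drop-orders for the pieces not yet dropped (sum over which currently-grounded one goes next):
  1 to go: {3} 1  {4} 1
  2 to go: {2,4} 1  {3,4} 2
  3 to go: {1,2,4} 1  {2,3,4} 3
  if 0:a drops first: 4 orders
  if 3:c drops first: 1 orders
heap linearizations: 5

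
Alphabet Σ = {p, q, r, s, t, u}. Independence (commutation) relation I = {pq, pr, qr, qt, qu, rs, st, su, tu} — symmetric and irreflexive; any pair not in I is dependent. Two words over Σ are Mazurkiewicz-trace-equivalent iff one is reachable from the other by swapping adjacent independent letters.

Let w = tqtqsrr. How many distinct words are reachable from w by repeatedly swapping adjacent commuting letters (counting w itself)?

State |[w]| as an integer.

35

0(t) covers ∅
1(q) covers ∅
2(t) covers 0:t
3(q) covers 1:q
4(s) covers 3:q
5(r) covers 2:t
6(r) covers 5:r
floor of heap: 0:t, 1:q
completions by unplaced set U, small U first (add the entries for U minus each lowest piece of U):
  |U|=1: {4}:1  {6}:1
  |U|=2: {3,4}:1  {4,6}:2  {5,6}:1
  |U|=3: {1,3,4}:1  {2,5,6}:1  {3,4,6}:3  {4,5,6}:3
  |U|=4: {0,2,5,6}:1  {1,3,4,6}:4  {2,4,5,6}:4  {3,4,5,6}:6
  |U|=5: {0,2,4,5,6}:5  {1,3,4,5,6}:10  {2,3,4,5,6}:10
  start at 0(t): 20
  start at 1(q): 15
sum over floor = 35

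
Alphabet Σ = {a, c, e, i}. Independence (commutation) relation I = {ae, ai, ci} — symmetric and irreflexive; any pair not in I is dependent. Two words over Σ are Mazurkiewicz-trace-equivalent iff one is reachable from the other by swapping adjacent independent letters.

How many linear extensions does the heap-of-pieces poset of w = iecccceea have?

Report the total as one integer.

#0=i has no predecessor
#1=e depends on [0:i]
#2=c depends on [1:e]
#3=c depends on [2:c]
#4=c depends on [3:c]
#5=c depends on [4:c]
#6=e depends on [5:c]
#7=e depends on [6:e]
#8=a depends on [5:c]
sources: [0:i]
N(rest) = Σ N(rest − s) over sources s of rest; N(one piece) = 1:
  size 1 → [7]=1  [8]=1
  size 2 → [6,7]=1  [7,8]=2
  size 3 → [6,7,8]=3
  size 4 → [5,6,7,8]=3
  size 5 → [4,5,6,7,8]=3
  size 6 → [3,4,5,6,7,8]=3
  size 7 → [2,3,4,5,6,7,8]=3
  first=0(i) contributes 3

3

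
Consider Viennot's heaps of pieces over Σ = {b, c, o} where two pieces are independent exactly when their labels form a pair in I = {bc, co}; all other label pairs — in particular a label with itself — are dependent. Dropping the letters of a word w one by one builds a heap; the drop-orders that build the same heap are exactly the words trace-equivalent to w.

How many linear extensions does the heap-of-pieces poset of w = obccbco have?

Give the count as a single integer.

#0=o has no predecessor
#1=b depends on [0:o]
#2=c has no predecessor
#3=c depends on [2:c]
#4=b depends on [1:b]
#5=c depends on [3:c]
#6=o depends on [4:b]
sources: [0:o, 2:c]
N(rest) = Σ N(rest − s) over sources s of rest; N(one piece) = 1:
  size 1 → [5]=1  [6]=1
  size 2 → [3,5]=1  [4,6]=1  [5,6]=2
  size 3 → [1,4,6]=1  [2,3,5]=1  [3,5,6]=3  [4,5,6]=3
  size 4 → [0,1,4,6]=1  [1,4,5,6]=4  [2,3,5,6]=4  [3,4,5,6]=6
  size 5 → [0,1,4,5,6]=5  [1,3,4,5,6]=10  [2,3,4,5,6]=10
  first=0(o) contributes 20
  first=2(c) contributes 15
|[w]| = 35

35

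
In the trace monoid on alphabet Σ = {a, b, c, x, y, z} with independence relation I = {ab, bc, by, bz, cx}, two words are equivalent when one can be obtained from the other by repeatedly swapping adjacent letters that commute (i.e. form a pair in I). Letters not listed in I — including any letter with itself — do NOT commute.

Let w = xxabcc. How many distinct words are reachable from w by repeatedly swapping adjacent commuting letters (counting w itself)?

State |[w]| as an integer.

4

piece 0:x — minimal
piece 1:x rests on {0:x}
piece 2:a rests on {1:x}
piece 3:b rests on {1:x}
piece 4:c rests on {2:a}
piece 5:c rests on {4:c}
minimal pieces: {0:x}
ways to finish when only these pieces remain (= sum over removing one remaining piece with nothing left below it):
  1 left: {3}→1  {5}→1
  2 left: {3,5}→2  {4,5}→1
  3 left: {2,4,5}→1  {3,4,5}→3
  4 left: {2,3,4,5}→4
  placing 0:x first → 4 extensions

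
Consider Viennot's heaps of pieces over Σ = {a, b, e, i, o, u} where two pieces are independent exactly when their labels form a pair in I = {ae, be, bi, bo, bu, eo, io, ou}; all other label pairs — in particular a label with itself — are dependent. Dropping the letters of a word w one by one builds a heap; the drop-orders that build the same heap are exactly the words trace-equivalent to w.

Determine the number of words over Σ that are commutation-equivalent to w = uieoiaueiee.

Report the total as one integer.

5

piece 0:u — minimal
piece 1:i rests on {0:u}
piece 2:e rests on {1:i}
piece 3:o — minimal
piece 4:i rests on {2:e}
piece 5:a rests on {3:o, 4:i}
piece 6:u rests on {5:a}
piece 7:e rests on {6:u}
piece 8:i rests on {7:e}
piece 9:e rests on {8:i}
piece 10:e rests on {9:e}
minimal pieces: {0:u, 3:o}
ways to finish when only these pieces remain (= sum over removing one remaining piece with nothing left below it):
  1 left: {10}→1
  2 left: {9,10}→1
  3 left: {8,9,10}→1
  4 left: {7,8,9,10}→1
  5 left: {6,7,8,9,10}→1
  6 left: {5,6,7,8,9,10}→1
  7 left: {3,5,6,7,8,9,10}→1  {4,5,6,7,8,9,10}→1
  8 left: {2,4,5,6,7,8,9,10}→1  {3,4,5,6,7,8,9,10}→2
  9 left: {1,2,4,5,6,7,8,9,10}→1  {2,3,4,5,6,7,8,9,10}→3
  placing 0:u first → 4 extensions
  placing 3:o first → 1 extensions
total linear extensions = 5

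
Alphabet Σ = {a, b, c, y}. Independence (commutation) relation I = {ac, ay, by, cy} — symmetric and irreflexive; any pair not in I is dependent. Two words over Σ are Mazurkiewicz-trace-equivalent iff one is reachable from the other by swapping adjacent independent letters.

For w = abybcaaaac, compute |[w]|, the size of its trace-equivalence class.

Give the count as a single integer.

150

piece 0:a — minimal
piece 1:b rests on {0:a}
piece 2:y — minimal
piece 3:b rests on {1:b}
piece 4:c rests on {3:b}
piece 5:a rests on {3:b}
piece 6:a rests on {5:a}
piece 7:a rests on {6:a}
piece 8:a rests on {7:a}
piece 9:c rests on {4:c}
minimal pieces: {0:a, 2:y}
ways to finish when only these pieces remain (= sum over removing one remaining piece with nothing left below it):
  1 left: {2}→1  {8}→1  {9}→1
  2 left: {2,8}→2  {2,9}→2  {4,9}→1  {7,8}→1  {8,9}→2
  3 left: {2,4,9}→3  {2,7,8}→3  {2,8,9}→6  {4,8,9}→3  {6,7,8}→1  {7,8,9}→3
  4 left: {2,4,8,9}→12  {2,6,7,8}→4  {2,7,8,9}→12  {4,7,8,9}→6  {5,6,7,8}→1  {6,7,8,9}→4
  5 left: {2,4,7,8,9}→30  {2,5,6,7,8}→5  {2,6,7,8,9}→20  {4,6,7,8,9}→10  {5,6,7,8,9}→5
  6 left: {2,4,6,7,8,9}→60  {2,5,6,7,8,9}→30  {4,5,6,7,8,9}→15
  7 left: {2,4,5,6,7,8,9}→105  {3,4,5,6,7,8,9}→15
  8 left: {1,3,4,5,6,7,8,9}→15  {2,3,4,5,6,7,8,9}→120
  placing 0:a first → 135 extensions
  placing 2:y first → 15 extensions
total linear extensions = 150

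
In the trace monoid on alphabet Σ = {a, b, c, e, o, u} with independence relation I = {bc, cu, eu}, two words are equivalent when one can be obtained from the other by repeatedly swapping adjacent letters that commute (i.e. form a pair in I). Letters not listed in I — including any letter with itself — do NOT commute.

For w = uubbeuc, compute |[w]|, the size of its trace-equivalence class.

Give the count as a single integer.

0(u) covers ∅
1(u) covers 0:u
2(b) covers 1:u
3(b) covers 2:b
4(e) covers 3:b
5(u) covers 3:b
6(c) covers 4:e
floor of heap: 0:u
completions by unplaced set U, small U first (add the entries for U minus each lowest piece of U):
  |U|=1: {5}:1  {6}:1
  |U|=2: {4,6}:1  {5,6}:2
  |U|=3: {4,5,6}:3
  |U|=4: {3,4,5,6}:3
  |U|=5: {2,3,4,5,6}:3
  start at 0(u): 3

3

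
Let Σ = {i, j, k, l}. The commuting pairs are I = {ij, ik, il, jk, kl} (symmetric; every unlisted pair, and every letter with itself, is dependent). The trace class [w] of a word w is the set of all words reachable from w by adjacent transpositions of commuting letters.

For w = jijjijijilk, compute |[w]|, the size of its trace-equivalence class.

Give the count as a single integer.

piece 0:j — minimal
piece 1:i — minimal
piece 2:j rests on {0:j}
piece 3:j rests on {2:j}
piece 4:i rests on {1:i}
piece 5:j rests on {3:j}
piece 6:i rests on {4:i}
piece 7:j rests on {5:j}
piece 8:i rests on {6:i}
piece 9:l rests on {7:j}
piece 10:k — minimal
minimal pieces: {0:j, 1:i, 10:k}
ways to finish when only these pieces remain (= sum over removing one remaining piece with nothing left below it):
  1 left: {8}→1  {9}→1  {10}→1
  2 left: {6,8}→1  {7,9}→1  {8,9}→2  {8,10}→2  {9,10}→2
  3 left: {4,6,8}→1  {5,7,9}→1  {6,8,9}→3  {6,8,10}→3  {7,8,9}→3  {7,9,10}→3  {8,9,10}→6
  4 left: {1,4,6,8}→1  {3,5,7,9}→1  {4,6,8,9}→4  {4,6,8,10}→4  {5,7,8,9}→4  {5,7,9,10}→4  {6,7,8,9}→6  {6,8,9,10}→12  {7,8,9,10}→12
  5 left: {1,4,6,8,9}→5  {1,4,6,8,10}→5  {2,3,5,7,9}→1  {3,5,7,8,9}→5  {3,5,7,9,10}→5  {4,6,7,8,9}→10  {4,6,8,9,10}→20  {5,6,7,8,9}→10  {5,7,8,9,10}→20  {6,7,8,9,10}→30
  6 left: {0,2,3,5,7,9}→1  {1,4,6,7,8,9}→15  {1,4,6,8,9,10}→30  {2,3,5,7,8,9}→6  {2,3,5,7,9,10}→6  {3,5,6,7,8,9}→15  {3,5,7,8,9,10}→30  {4,5,6,7,8,9}→20  {4,6,7,8,9,10}→60  {5,6,7,8,9,10}→60
  7 left: {0,2,3,5,7,8,9}→7  {0,2,3,5,7,9,10}→7  {1,4,5,6,7,8,9}→35  {1,4,6,7,8,9,10}→105  {2,3,5,6,7,8,9}→21  {2,3,5,7,8,9,10}→42  {3,4,5,6,7,8,9}→35  {3,5,6,7,8,9,10}→105  {4,5,6,7,8,9,10}→140
  8 left: {0,2,3,5,6,7,8,9}→28  {0,2,3,5,7,8,9,10}→56  {1,3,4,5,6,7,8,9}→70  {1,4,5,6,7,8,9,10}→280  {2,3,4,5,6,7,8,9}→56  {2,3,5,6,7,8,9,10}→168  {3,4,5,6,7,8,9,10}→280
  9 left: {0,2,3,4,5,6,7,8,9}→84  {0,2,3,5,6,7,8,9,10}→252  {1,2,3,4,5,6,7,8,9}→126  {1,3,4,5,6,7,8,9,10}→630  {2,3,4,5,6,7,8,9,10}→504
  placing 0:j first → 1260 extensions
  placing 1:i first → 840 extensions
  placing 10:k first → 210 extensions
total linear extensions = 2310

2310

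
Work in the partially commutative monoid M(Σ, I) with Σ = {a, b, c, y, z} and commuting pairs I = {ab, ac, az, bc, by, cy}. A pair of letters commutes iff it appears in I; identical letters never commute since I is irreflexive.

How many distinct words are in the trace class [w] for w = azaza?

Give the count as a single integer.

10

#0=a has no predecessor
#1=z has no predecessor
#2=a depends on [0:a]
#3=z depends on [1:z]
#4=a depends on [2:a]
sources: [0:a, 1:z]
N(rest) = Σ N(rest − s) over sources s of rest; N(one piece) = 1:
  size 1 → [3]=1  [4]=1
  size 2 → [1,3]=1  [2,4]=1  [3,4]=2
  size 3 → [0,2,4]=1  [1,3,4]=3  [2,3,4]=3
  first=0(a) contributes 6
  first=1(z) contributes 4
|[w]| = 10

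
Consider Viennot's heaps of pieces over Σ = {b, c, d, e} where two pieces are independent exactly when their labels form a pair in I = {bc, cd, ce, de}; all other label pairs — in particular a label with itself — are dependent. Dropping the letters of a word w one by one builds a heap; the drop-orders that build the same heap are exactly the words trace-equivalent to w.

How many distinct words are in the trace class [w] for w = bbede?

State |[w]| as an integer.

3

piece 0:b — minimal
piece 1:b rests on {0:b}
piece 2:e rests on {1:b}
piece 3:d rests on {1:b}
piece 4:e rests on {2:e}
minimal pieces: {0:b}
ways to finish when only these pieces remain (= sum over removing one remaining piece with nothing left below it):
  1 left: {3}→1  {4}→1
  2 left: {2,4}→1  {3,4}→2
  3 left: {2,3,4}→3
  placing 0:b first → 3 extensions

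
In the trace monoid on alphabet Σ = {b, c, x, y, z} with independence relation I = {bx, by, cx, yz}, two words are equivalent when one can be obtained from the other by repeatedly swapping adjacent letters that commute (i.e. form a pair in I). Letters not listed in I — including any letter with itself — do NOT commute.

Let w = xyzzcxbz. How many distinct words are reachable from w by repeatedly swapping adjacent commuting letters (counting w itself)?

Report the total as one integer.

#0=x has no predecessor
#1=y depends on [0:x]
#2=z depends on [0:x]
#3=z depends on [2:z]
#4=c depends on [1:y, 3:z]
#5=x depends on [1:y, 3:z]
#6=b depends on [4:c]
#7=z depends on [5:x, 6:b]
sources: [0:x]
N(rest) = Σ N(rest − s) over sources s of rest; N(one piece) = 1:
  size 1 → [7]=1
  size 2 → [5,7]=1  [6,7]=1
  size 3 → [4,6,7]=1  [5,6,7]=2
  size 4 → [4,5,6,7]=3
  size 5 → [1,4,5,6,7]=3  [3,4,5,6,7]=3
  size 6 → [1,3,4,5,6,7]=6  [2,3,4,5,6,7]=3
  first=0(x) contributes 9

9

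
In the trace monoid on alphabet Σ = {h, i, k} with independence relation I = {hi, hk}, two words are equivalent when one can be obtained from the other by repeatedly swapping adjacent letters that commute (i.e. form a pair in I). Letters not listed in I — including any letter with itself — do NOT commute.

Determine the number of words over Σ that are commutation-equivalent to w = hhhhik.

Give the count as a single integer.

15

piece 0:h — minimal
piece 1:h rests on {0:h}
piece 2:h rests on {1:h}
piece 3:h rests on {2:h}
piece 4:i — minimal
piece 5:k rests on {4:i}
minimal pieces: {0:h, 4:i}
ways to finish when only these pieces remain (= sum over removing one remaining piece with nothing left below it):
  1 left: {3}→1  {5}→1
  2 left: {2,3}→1  {3,5}→2  {4,5}→1
  3 left: {1,2,3}→1  {2,3,5}→3  {3,4,5}→3
  4 left: {0,1,2,3}→1  {1,2,3,5}→4  {2,3,4,5}→6
  placing 0:h first → 10 extensions
  placing 4:i first → 5 extensions
total linear extensions = 15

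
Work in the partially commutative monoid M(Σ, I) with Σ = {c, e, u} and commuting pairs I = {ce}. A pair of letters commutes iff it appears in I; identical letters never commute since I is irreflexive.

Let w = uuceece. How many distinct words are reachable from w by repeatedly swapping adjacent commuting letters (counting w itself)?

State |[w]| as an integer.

10

drop 0:u onto floor
drop 1:u onto {0:u}
drop 2:c onto {1:u}
drop 3:e onto {1:u}
drop 4:e onto {3:e}
drop 5:c onto {2:c}
drop 6:e onto {4:e}
ground layer = {0:u}
drop-orders for the pieces not yet dropped (sum over which currently-grounded one goes next):
  1 to go: {5} 1  {6} 1
  2 to go: {2,5} 1  {4,6} 1  {5,6} 2
  3 to go: {2,5,6} 3  {3,4,6} 1  {4,5,6} 3
  4 to go: {2,4,5,6} 6  {3,4,5,6} 4
  5 to go: {2,3,4,5,6} 10
  if 0:u drops first: 10 orders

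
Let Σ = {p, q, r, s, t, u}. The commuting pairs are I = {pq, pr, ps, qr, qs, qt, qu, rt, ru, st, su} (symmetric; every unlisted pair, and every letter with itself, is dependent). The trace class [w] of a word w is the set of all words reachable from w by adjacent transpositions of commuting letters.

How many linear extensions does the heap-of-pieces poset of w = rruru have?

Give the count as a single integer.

10

0(r) covers ∅
1(r) covers 0:r
2(u) covers ∅
3(r) covers 1:r
4(u) covers 2:u
floor of heap: 0:r, 2:u
completions by unplaced set U, small U first (add the entries for U minus each lowest piece of U):
  |U|=1: {3}:1  {4}:1
  |U|=2: {1,3}:1  {2,4}:1  {3,4}:2
  |U|=3: {0,1,3}:1  {1,3,4}:3  {2,3,4}:3
  start at 0(r): 6
  start at 2(u): 4
sum over floor = 10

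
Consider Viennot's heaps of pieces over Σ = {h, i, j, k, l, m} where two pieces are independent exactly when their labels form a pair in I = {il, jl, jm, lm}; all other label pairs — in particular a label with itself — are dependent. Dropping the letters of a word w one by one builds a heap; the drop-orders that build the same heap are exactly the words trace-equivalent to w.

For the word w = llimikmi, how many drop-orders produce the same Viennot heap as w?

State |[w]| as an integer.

#0=l has no predecessor
#1=l depends on [0:l]
#2=i has no predecessor
#3=m depends on [2:i]
#4=i depends on [3:m]
#5=k depends on [1:l, 4:i]
#6=m depends on [5:k]
#7=i depends on [6:m]
sources: [0:l, 2:i]
N(rest) = Σ N(rest − s) over sources s of rest; N(one piece) = 1:
  size 1 → [7]=1
  size 2 → [6,7]=1
  size 3 → [5,6,7]=1
  size 4 → [1,5,6,7]=1  [4,5,6,7]=1
  size 5 → [0,1,5,6,7]=1  [1,4,5,6,7]=2  [3,4,5,6,7]=1
  size 6 → [0,1,4,5,6,7]=3  [1,3,4,5,6,7]=3  [2,3,4,5,6,7]=1
  first=0(l) contributes 4
  first=2(i) contributes 6
|[w]| = 10

10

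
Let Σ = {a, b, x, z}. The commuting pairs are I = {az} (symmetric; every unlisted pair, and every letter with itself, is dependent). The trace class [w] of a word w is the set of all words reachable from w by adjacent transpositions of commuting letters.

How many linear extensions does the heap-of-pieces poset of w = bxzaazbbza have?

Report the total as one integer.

12

0(b) covers ∅
1(x) covers 0:b
2(z) covers 1:x
3(a) covers 1:x
4(a) covers 3:a
5(z) covers 2:z
6(b) covers 4:a, 5:z
7(b) covers 6:b
8(z) covers 7:b
9(a) covers 7:b
floor of heap: 0:b
completions by unplaced set U, small U first (add the entries for U minus each lowest piece of U):
  |U|=1: {8}:1  {9}:1
  |U|=2: {8,9}:2
  |U|=3: {7,8,9}:2
  |U|=4: {6,7,8,9}:2
  |U|=5: {4,6,7,8,9}:2  {5,6,7,8,9}:2
  |U|=6: {2,5,6,7,8,9}:2  {3,4,6,7,8,9}:2  {4,5,6,7,8,9}:4
  |U|=7: {2,4,5,6,7,8,9}:6  {3,4,5,6,7,8,9}:6
  |U|=8: {2,3,4,5,6,7,8,9}:12
  start at 0(b): 12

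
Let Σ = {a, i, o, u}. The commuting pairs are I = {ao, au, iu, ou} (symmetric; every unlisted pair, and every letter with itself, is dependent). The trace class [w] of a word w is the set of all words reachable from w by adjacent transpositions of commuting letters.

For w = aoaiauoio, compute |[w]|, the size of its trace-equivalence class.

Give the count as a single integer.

54

drop 0:a onto floor
drop 1:o onto floor
drop 2:a onto {0:a}
drop 3:i onto {1:o, 2:a}
drop 4:a onto {3:i}
drop 5:u onto floor
drop 6:o onto {3:i}
drop 7:i onto {4:a, 6:o}
drop 8:o onto {7:i}
ground layer = {0:a, 1:o, 5:u}
drop-orders for the pieces not yet dropped (sum over which currently-grounded one goes next):
  1 to go: {5} 1  {8} 1
  2 to go: {5,8} 2  {7,8} 1
  3 to go: {4,7,8} 1  {5,7,8} 3  {6,7,8} 1
  4 to go: {4,5,7,8} 4  {4,6,7,8} 2  {5,6,7,8} 4
  5 to go: {3,4,6,7,8} 2  {4,5,6,7,8} 10
  6 to go: {1,3,4,6,7,8} 2  {2,3,4,6,7,8} 2  {3,4,5,6,7,8} 12
  7 to go: {0,2,3,4,6,7,8} 2  {1,2,3,4,6,7,8} 4  {1,3,4,5,6,7,8} 14  {2,3,4,5,6,7,8} 14
  if 0:a drops first: 32 orders
  if 1:o drops first: 16 orders
  if 5:u drops first: 6 orders
heap linearizations: 54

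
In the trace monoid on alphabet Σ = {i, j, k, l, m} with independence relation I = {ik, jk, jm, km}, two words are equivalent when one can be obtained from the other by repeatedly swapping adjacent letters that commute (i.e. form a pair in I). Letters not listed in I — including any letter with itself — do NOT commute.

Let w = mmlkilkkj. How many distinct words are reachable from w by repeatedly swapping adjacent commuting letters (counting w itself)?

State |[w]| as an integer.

drop 0:m onto floor
drop 1:m onto {0:m}
drop 2:l onto {1:m}
drop 3:k onto {2:l}
drop 4:i onto {2:l}
drop 5:l onto {3:k, 4:i}
drop 6:k onto {5:l}
drop 7:k onto {6:k}
drop 8:j onto {5:l}
ground layer = {0:m}
drop-orders for the pieces not yet dropped (sum over which currently-grounded one goes next):
  1 to go: {7} 1  {8} 1
  2 to go: {6,7} 1  {7,8} 2
  3 to go: {6,7,8} 3
  4 to go: {5,6,7,8} 3
  5 to go: {3,5,6,7,8} 3  {4,5,6,7,8} 3
  6 to go: {3,4,5,6,7,8} 6
  7 to go: {2,3,4,5,6,7,8} 6
  if 0:m drops first: 6 orders

6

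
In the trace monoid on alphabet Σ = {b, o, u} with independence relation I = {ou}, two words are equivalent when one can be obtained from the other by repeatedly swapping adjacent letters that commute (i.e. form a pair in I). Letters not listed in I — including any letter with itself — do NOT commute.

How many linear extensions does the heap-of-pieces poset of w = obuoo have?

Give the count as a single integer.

3

0(o) covers ∅
1(b) covers 0:o
2(u) covers 1:b
3(o) covers 1:b
4(o) covers 3:o
floor of heap: 0:o
completions by unplaced set U, small U first (add the entries for U minus each lowest piece of U):
  |U|=1: {2}:1  {4}:1
  |U|=2: {2,4}:2  {3,4}:1
  |U|=3: {2,3,4}:3
  start at 0(o): 3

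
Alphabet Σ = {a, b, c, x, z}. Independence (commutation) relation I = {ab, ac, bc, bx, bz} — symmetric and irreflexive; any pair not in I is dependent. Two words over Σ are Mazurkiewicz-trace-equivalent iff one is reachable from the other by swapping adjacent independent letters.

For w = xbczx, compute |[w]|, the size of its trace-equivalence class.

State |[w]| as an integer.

5

#0=x has no predecessor
#1=b has no predecessor
#2=c depends on [0:x]
#3=z depends on [2:c]
#4=x depends on [3:z]
sources: [0:x, 1:b]
N(rest) = Σ N(rest − s) over sources s of rest; N(one piece) = 1:
  size 1 → [1]=1  [4]=1
  size 2 → [1,4]=2  [3,4]=1
  size 3 → [1,3,4]=3  [2,3,4]=1
  first=0(x) contributes 4
  first=1(b) contributes 1
|[w]| = 5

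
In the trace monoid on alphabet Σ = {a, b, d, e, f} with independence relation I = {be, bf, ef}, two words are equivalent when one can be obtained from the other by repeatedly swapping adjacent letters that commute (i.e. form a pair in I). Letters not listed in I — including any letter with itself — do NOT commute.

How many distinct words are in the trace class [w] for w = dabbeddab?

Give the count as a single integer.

drop 0:d onto floor
drop 1:a onto {0:d}
drop 2:b onto {1:a}
drop 3:b onto {2:b}
drop 4:e onto {1:a}
drop 5:d onto {3:b, 4:e}
drop 6:d onto {5:d}
drop 7:a onto {6:d}
drop 8:b onto {7:a}
ground layer = {0:d}
drop-orders for the pieces not yet dropped (sum over which currently-grounded one goes next):
  1 to go: {8} 1
  2 to go: {7,8} 1
  3 to go: {6,7,8} 1
  4 to go: {5,6,7,8} 1
  5 to go: {3,5,6,7,8} 1  {4,5,6,7,8} 1
  6 to go: {2,3,5,6,7,8} 1  {3,4,5,6,7,8} 2
  7 to go: {2,3,4,5,6,7,8} 3
  if 0:d drops first: 3 orders

3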